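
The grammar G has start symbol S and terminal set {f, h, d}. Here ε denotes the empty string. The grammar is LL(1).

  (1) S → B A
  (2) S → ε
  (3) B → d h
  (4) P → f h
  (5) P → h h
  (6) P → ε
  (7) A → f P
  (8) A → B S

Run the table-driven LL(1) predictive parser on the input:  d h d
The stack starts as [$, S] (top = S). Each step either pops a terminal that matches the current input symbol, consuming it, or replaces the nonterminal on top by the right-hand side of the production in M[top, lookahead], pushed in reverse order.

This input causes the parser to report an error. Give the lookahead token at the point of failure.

$

step 1: stack=$ S  input=d h d $  — expand S → B A
step 2: stack=$ A B  input=d h d $  — expand B → d h
step 3: stack=$ A h d  input=d h d $  — match d
step 4: stack=$ A h  input=h d $  — match h
step 5: stack=$ A  input=d $  — expand A → B S
step 6: stack=$ S B  input=d $  — expand B → d h
step 7: stack=$ S h d  input=d $  — match d
step 8: stack=$ S h  input=$  — error: top is terminal h but lookahead is $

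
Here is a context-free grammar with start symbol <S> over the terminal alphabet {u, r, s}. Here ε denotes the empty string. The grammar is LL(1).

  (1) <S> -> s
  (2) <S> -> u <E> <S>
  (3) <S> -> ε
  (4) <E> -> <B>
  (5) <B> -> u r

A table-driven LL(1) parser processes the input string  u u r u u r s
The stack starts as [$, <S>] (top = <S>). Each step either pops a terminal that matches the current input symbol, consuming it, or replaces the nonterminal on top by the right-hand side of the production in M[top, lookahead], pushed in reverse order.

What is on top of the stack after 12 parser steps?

step 1: stack=$ <S>  input=u u r u u r s $  — expand <S> -> u <E> <S>
step 2: stack=$ <S> <E> u  input=u u r u u r s $  — match u
step 3: stack=$ <S> <E>  input=u r u u r s $  — expand <E> -> <B>
step 4: stack=$ <S> <B>  input=u r u u r s $  — expand <B> -> u r
step 5: stack=$ <S> r u  input=u r u u r s $  — match u
step 6: stack=$ <S> r  input=r u u r s $  — match r
step 7: stack=$ <S>  input=u u r s $  — expand <S> -> u <E> <S>
step 8: stack=$ <S> <E> u  input=u u r s $  — match u
step 9: stack=$ <S> <E>  input=u r s $  — expand <E> -> <B>
step 10: stack=$ <S> <B>  input=u r s $  — expand <B> -> u r
step 11: stack=$ <S> r u  input=u r s $  — match u
step 12: stack=$ <S> r  input=r s $  — match r
Stack after step 12: $ <S> (top = <S>).

<S>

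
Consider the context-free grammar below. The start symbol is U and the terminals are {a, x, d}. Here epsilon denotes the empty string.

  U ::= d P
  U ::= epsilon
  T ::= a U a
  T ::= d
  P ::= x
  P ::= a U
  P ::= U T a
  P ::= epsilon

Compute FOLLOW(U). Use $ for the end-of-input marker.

{$, a, d}

FIRST(U): from U::=d P we get {d}; from U::=epsilon we get {epsilon}. So FIRST(U) = {epsilon, d}.
FIRST(T): from T::=a U a we get {a}; from T::=d we get {d}. So FIRST(T) = {a, d}.
FIRST(P): from P::=x we get {x}; from P::=a U we get {a}; from P::=U T a we get {a, d}; from P::=epsilon we get {epsilon}. So FIRST(P) = {epsilon, a, d, x}.
FOLLOW(U) includes $ since U is the start symbol.
FOLLOW(T): in P::=U T a, T is followed by a with FIRST {a}. Thus FOLLOW(T) = {a}.
FOLLOW(U): in T::=a U a, U is followed by a with FIRST {a}; in P::=a U, the suffix after U is empty, so FOLLOW(U) ⊇ FOLLOW(P) = {$, a, d}; in P::=U T a, U is followed by T a with FIRST {a, d}. Thus FOLLOW(U) = {$, a, d}.
FOLLOW(P): in U::=d P, the suffix after P is empty, so FOLLOW(P) ⊇ FOLLOW(U) = {$, a, d}. Thus FOLLOW(P) = {$, a, d}.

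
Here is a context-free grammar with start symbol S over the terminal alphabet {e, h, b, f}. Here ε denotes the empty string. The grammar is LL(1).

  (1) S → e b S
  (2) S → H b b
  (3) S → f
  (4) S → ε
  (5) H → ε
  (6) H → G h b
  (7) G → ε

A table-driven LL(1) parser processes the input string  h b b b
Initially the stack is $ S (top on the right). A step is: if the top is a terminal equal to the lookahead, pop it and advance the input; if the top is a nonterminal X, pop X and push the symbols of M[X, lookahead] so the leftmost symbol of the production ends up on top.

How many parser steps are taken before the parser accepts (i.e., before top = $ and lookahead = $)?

step 1: stack=$ S  input=h b b b $  — expand S → H b b
step 2: stack=$ b b H  input=h b b b $  — expand H → G h b
step 3: stack=$ b b b h G  input=h b b b $  — expand G → ε
step 4: stack=$ b b b h  input=h b b b $  — match h
step 5: stack=$ b b b  input=b b b $  — match b
step 6: stack=$ b b  input=b b $  — match b
step 7: stack=$ b  input=b $  — match b
Accept reached after 7 steps.

7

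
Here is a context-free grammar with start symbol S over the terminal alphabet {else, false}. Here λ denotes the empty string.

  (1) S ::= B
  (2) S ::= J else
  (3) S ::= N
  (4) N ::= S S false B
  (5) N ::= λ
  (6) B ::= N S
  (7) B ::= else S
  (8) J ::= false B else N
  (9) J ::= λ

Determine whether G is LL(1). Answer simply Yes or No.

No

FIRST(S) = {λ, else, false}
FIRST(N) = {λ, else, false}
FIRST(B) = {λ, else, false}
FIRST(J) = {λ, false}
FOLLOW(S) = {$, else, false}
FOLLOW(N) = {$, else, false}
FOLLOW(B) = {$, else, false}
FOLLOW(J) = {else}
Cell M[B, else] receives both B ::= N S and B ::= else S — the grammar is not LL(1).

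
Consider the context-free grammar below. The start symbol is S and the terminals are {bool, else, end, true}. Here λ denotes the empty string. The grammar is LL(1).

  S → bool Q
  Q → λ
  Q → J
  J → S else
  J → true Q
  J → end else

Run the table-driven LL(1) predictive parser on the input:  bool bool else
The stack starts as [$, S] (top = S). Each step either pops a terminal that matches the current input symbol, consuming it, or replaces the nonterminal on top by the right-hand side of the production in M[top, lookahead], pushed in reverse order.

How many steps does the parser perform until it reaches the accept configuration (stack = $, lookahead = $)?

8

     Stack          Input             Action
  1  $ S            bool bool else $  expand S → bool Q
  2  $ Q bool       bool bool else $  match bool
  3  $ Q            bool else $       expand Q → J
  4  $ J            bool else $       expand J → S else
  5  $ else S       bool else $       expand S → bool Q
  6  $ else Q bool  bool else $       match bool
  7  $ else Q       else $            expand Q → λ
  8  $ else         else $            match else
Accept reached after 8 steps.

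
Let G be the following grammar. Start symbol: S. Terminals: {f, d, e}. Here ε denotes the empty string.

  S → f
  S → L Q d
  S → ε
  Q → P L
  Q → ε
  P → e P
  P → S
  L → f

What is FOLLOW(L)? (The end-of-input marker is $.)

FIRST(L): from L→f we get {f}. So FIRST(L) = {f}.
FIRST(S): from S→f we get {f}; from S→L Q d we get {f}; from S→ε we get {ε}. So FIRST(S) = {ε, f}.
FIRST(P): from P→e P we get {e}; from P→S we get {ε, f}. So FIRST(P) = {ε, e, f}.
FIRST(Q): from Q→P L we get {e, f}; from Q→ε we get {ε}. So FIRST(Q) = {ε, e, f}.
FOLLOW(S) includes $ since S is the start symbol.
FOLLOW(Q): in S→L Q d, Q is followed by d with FIRST {d}. Thus FOLLOW(Q) = {d}.
FOLLOW(P): in Q→P L, P is followed by L with FIRST {f}; in P→e P, the suffix after P is empty (adds nothing new). Thus FOLLOW(P) = {f}.
FOLLOW(S): in P→S, the suffix after S is empty, so FOLLOW(S) ⊇ FOLLOW(P) = {f}. Thus FOLLOW(S) = {$, f}.
FOLLOW(L): in S→L Q d, L is followed by Q d with FIRST {d, e, f}; in Q→P L, the suffix after L is empty, so FOLLOW(L) ⊇ FOLLOW(Q) = {d}. Thus FOLLOW(L) = {d, e, f}.

{d, e, f}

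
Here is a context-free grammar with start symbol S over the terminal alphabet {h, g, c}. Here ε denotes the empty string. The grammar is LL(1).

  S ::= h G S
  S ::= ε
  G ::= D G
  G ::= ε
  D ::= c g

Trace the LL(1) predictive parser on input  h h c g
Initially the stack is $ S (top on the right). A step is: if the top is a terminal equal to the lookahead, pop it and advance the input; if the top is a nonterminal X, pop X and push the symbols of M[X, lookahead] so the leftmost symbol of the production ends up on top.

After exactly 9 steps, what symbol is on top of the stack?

G

     Stack      Input      Action
  1  $ S        h h c g $  expand S ::= h G S
  2  $ S G h    h h c g $  match h
  3  $ S G      h c g $    expand G ::= ε
  4  $ S        h c g $    expand S ::= h G S
  5  $ S G h    h c g $    match h
  6  $ S G      c g $      expand G ::= D G
  7  $ S G D    c g $      expand D ::= c g
  8  $ S G g c  c g $      match c
  9  $ S G g    g $        match g
Stack after step 9: $ S G (top = G).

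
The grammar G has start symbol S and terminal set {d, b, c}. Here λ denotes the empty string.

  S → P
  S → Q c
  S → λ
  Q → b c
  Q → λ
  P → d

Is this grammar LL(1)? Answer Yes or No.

Yes

FIRST(S) = {λ, b, c, d}
FIRST(Q) = {λ, b}
FIRST(P) = {d}
FOLLOW(S) = {$}
FOLLOW(Q) = {c}
FOLLOW(P) = {$}
Each cell of M receives at most one production.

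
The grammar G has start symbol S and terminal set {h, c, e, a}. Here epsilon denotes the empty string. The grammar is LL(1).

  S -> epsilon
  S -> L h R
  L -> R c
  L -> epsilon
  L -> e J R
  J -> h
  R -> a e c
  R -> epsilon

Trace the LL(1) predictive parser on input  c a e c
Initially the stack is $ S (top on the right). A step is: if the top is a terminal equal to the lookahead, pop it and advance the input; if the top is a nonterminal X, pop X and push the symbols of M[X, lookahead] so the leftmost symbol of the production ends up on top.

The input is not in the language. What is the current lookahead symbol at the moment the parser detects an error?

step 1: stack=$ S  input=c a e c $  — expand S -> L h R
step 2: stack=$ R h L  input=c a e c $  — expand L -> R c
step 3: stack=$ R h c R  input=c a e c $  — expand R -> epsilon
step 4: stack=$ R h c  input=c a e c $  — match c
step 5: stack=$ R h  input=a e c $  — error: top is terminal h but lookahead is a

a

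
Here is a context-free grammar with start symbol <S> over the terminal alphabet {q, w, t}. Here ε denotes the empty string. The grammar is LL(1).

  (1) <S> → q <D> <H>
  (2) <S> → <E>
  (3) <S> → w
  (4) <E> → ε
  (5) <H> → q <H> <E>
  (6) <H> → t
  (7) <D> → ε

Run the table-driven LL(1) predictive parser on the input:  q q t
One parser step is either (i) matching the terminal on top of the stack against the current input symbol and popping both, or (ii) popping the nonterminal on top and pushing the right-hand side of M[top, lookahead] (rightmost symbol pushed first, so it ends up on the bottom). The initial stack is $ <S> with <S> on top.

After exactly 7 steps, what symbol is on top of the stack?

step 1: stack=$ <S>  input=q q t $  — expand <S> → q <D> <H>
step 2: stack=$ <H> <D> q  input=q q t $  — match q
step 3: stack=$ <H> <D>  input=q t $  — expand <D> → ε
step 4: stack=$ <H>  input=q t $  — expand <H> → q <H> <E>
step 5: stack=$ <E> <H> q  input=q t $  — match q
step 6: stack=$ <E> <H>  input=t $  — expand <H> → t
step 7: stack=$ <E> t  input=t $  — match t
Stack after step 7: $ <E> (top = <E>).

<E>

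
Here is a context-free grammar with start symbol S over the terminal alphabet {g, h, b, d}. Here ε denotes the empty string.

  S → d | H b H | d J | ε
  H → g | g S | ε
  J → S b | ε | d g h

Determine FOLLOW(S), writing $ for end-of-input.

FIRST(H) = {ε, g}
FIRST(S) = {ε, b, d, g}  (via H b H)
FIRST(J) = {ε, b, d, g}  (via S b)
FOLLOW(S) includes $ since S is the start symbol.
FOLLOW(S): in H→g S, the suffix after S is empty, so FOLLOW(S) ⊇ FOLLOW(H) = {$, b}; in J→S b, S is followed by b with FIRST {b}. Thus FOLLOW(S) = {$, b}.
FOLLOW(H): in S→H b H (occurrence 1), H is followed by b H with FIRST {b}; in S→H b H (occurrence 2), the suffix after H is empty, so FOLLOW(H) ⊇ FOLLOW(S) = {$, b}. Thus FOLLOW(H) = {$, b}.
FOLLOW(J): in S→d J, the suffix after J is empty, so FOLLOW(J) ⊇ FOLLOW(S) = {$, b}. Thus FOLLOW(J) = {$, b}.

{$, b}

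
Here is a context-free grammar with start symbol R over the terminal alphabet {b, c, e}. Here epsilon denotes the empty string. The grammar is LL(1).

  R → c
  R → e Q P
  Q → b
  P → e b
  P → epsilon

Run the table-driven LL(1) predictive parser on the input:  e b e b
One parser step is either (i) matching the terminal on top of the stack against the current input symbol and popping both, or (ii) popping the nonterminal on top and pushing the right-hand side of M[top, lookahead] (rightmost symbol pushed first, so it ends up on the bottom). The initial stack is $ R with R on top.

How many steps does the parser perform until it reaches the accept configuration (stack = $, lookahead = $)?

     Stack    Input      Action
  1  $ R      e b e b $  expand R → e Q P
  2  $ P Q e  e b e b $  match e
  3  $ P Q    b e b $    expand Q → b
  4  $ P b    b e b $    match b
  5  $ P      e b $      expand P → e b
  6  $ b e    e b $      match e
  7  $ b      b $        match b
Accept reached after 7 steps.

7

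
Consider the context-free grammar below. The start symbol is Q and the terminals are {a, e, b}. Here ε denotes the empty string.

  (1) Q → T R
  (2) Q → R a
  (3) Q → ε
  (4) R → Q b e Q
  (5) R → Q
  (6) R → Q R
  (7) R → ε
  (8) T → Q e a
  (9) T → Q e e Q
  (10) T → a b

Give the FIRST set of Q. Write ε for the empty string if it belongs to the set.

{ε, a, b, e}

FIRST(Q) = {ε, a, b, e}  (via T R, R a)
FIRST(R) = {ε, a, b, e}  (via Q b e Q, Q, Q R)
FIRST(T) = {a, b, e}  (via Q e a, Q e e Q)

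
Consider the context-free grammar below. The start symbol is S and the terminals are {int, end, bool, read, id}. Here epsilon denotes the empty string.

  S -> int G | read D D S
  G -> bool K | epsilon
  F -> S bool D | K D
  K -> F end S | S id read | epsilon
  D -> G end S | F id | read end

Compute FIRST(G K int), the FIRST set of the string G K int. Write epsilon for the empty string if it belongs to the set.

{bool, end, int, read}

FIRST(S): from S->int G we get {int}; from S->read D D S we get {read}. So FIRST(S) = {int, read}.
FIRST(G): from G->bool K we get {bool}; from G->epsilon we get {epsilon}. So FIRST(G) = {epsilon, bool}.
FIRST(F): from F->S bool D we get {int, read}; from F->K D we get {bool, end, int, read}. So FIRST(F) = {bool, end, int, read}.
FIRST(K): from K->F end S we get {bool, end, int, read}; from K->S id read we get {int, read}; from K->epsilon we get {epsilon}. So FIRST(K) = {epsilon, bool, end, int, read}.
FIRST(D): from D->G end S we get {bool, end}; from D->F id we get {bool, end, int, read}; from D->read end we get {read}. So FIRST(D) = {bool, end, int, read}.
FIRST(G K int): take FIRST of each symbol in turn, carrying on past any symbol whose FIRST contains epsilon; result {bool, end, int, read}.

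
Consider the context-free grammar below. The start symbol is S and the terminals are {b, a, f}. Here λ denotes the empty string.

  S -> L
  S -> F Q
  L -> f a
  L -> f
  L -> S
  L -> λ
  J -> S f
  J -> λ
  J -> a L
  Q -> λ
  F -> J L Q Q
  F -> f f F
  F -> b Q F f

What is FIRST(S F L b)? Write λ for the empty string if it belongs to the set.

FIRST(Q): from Q->λ we get {λ}. So FIRST(Q) = {λ}.
FIRST(S): from S->L we get {λ, a, b, f}; from S->F Q we get {λ, a, b, f}. So FIRST(S) = {λ, a, b, f}.
FIRST(L): from L->f a we get {f}; from L->f we get {f}; from L->S we get {λ, a, b, f}; from L->λ we get {λ}. So FIRST(L) = {λ, a, b, f}.
FIRST(J): from J->S f we get {a, b, f}; from J->λ we get {λ}; from J->a L we get {a}. So FIRST(J) = {λ, a, b, f}.
FIRST(F): from F->J L Q Q we get {λ, a, b, f}; from F->f f F we get {f}; from F->b Q F f we get {b}. So FIRST(F) = {λ, a, b, f}.
FIRST(S F L b): take FIRST of each symbol in turn, carrying on past any symbol whose FIRST contains λ; result {a, b, f}.

{a, b, f}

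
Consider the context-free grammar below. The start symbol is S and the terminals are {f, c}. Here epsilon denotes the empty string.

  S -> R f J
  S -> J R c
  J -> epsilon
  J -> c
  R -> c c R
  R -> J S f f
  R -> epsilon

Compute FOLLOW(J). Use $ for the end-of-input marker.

FIRST(J): from J->epsilon we get {epsilon}; from J->c we get {c}. So FIRST(J) = {epsilon, c}.
FIRST(S): from S->R f J we get {c, f}; from S->J R c we get {c, f}. So FIRST(S) = {c, f}.
FIRST(R): from R->c c R we get {c}; from R->J S f f we get {c, f}; from R->epsilon we get {epsilon}. So FIRST(R) = {epsilon, c, f}.
FOLLOW(S) includes $ since S is the start symbol.
FOLLOW(S): in R->J S f f, S is followed by f f with FIRST {f}. Thus FOLLOW(S) = {$, f}.
FOLLOW(J): in S->R f J, the suffix after J is empty, so FOLLOW(J) ⊇ FOLLOW(S) = {$, f}; in S->J R c, J is followed by R c with FIRST {c, f}; in R->J S f f, J is followed by S f f with FIRST {c, f}. Thus FOLLOW(J) = {$, c, f}.
FOLLOW(R): in S->R f J, R is followed by f J with FIRST {f}; in S->J R c, R is followed by c with FIRST {c}; in R->c c R, the suffix after R is empty (adds nothing new). Thus FOLLOW(R) = {c, f}.

{$, c, f}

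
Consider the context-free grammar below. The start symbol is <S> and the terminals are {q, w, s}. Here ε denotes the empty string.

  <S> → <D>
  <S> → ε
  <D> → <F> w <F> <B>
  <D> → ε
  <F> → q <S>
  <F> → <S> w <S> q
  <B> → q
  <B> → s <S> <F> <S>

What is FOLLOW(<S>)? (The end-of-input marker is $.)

{$, q, s, w}

FIRST(<B>): from <B>→q we get {q}; from <B>→s <S> <F> <S> we get {s}. So FIRST(<B>) = {q, s}.
FIRST(<S>): from <S>→<D> we get {ε, q, w}; from <S>→ε we get {ε}. So FIRST(<S>) = {ε, q, w}.
FIRST(<F>): from <F>→q <S> we get {q}; from <F>→<S> w <S> q we get {q, w}. So FIRST(<F>) = {q, w}.
FIRST(<D>): from <D>→<F> w <F> <B> we get {q, w}; from <D>→ε we get {ε}. So FIRST(<D>) = {ε, q, w}.
FOLLOW(<S>) includes $ since <S> is the start symbol.
FOLLOW(<S>): in <F>→q <S>, the suffix after <S> is empty, so FOLLOW(<S>) ⊇ FOLLOW(<F>) = {$, q, s, w}; in <F>→<S> w <S> q (occurrence 1), <S> is followed by w <S> q with FIRST {w}; in <F>→<S> w <S> q (occurrence 2), <S> is followed by q with FIRST {q}; in <B>→s <S> <F> <S> (occurrence 1), <S> is followed by <F> <S> with FIRST {q, w}; in <B>→s <S> <F> <S> (occurrence 2), the suffix after <S> is empty, so FOLLOW(<S>) ⊇ FOLLOW(<B>) = {$, q, s, w}. Thus FOLLOW(<S>) = {$, q, s, w}.
FOLLOW(<D>): in <S>→<D>, the suffix after <D> is empty, so FOLLOW(<D>) ⊇ FOLLOW(<S>) = {$, q, s, w}. Thus FOLLOW(<D>) = {$, q, s, w}.
FOLLOW(<B>): in <D>→<F> w <F> <B>, the suffix after <B> is empty, so FOLLOW(<B>) ⊇ FOLLOW(<D>) = {$, q, s, w}. Thus FOLLOW(<B>) = {$, q, s, w}.
FOLLOW(<F>): in <D>→<F> w <F> <B> (occurrence 1), <F> is followed by w <F> <B> with FIRST {w}; in <D>→<F> w <F> <B> (occurrence 2), <F> is followed by <B> with FIRST {q, s}; in <B>→s <S> <F> <S>, <F> is followed by <S> with FIRST {ε, q, w}; in <B>→s <S> <F> <S>, the suffix after <F> is nullable, so FOLLOW(<F>) ⊇ FOLLOW(<B>) = {$, q, s, w}. Thus FOLLOW(<F>) = {$, q, s, w}.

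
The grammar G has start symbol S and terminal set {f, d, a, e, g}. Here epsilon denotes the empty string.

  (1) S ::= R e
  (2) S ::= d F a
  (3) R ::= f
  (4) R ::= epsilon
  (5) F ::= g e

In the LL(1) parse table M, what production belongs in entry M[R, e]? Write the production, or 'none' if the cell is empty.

FIRST(R) = {epsilon, f}
FIRST(F) = {g}
FIRST(S) = {d, e, f}  (via R e)
FOLLOW(S) includes $ since S is the start symbol.
FOLLOW(R): in S::=R e, R is followed by e with FIRST {e}. Thus FOLLOW(R) = {e}.
For R ::= f: FIRST(f) = {f}, so it goes in M[R, t] for t ∈ {f}.
For R ::= epsilon: FIRST(epsilon) = {epsilon}, so it goes in M[R, t] for t ∈ {}; since epsilon ∈ FIRST, also for every t ∈ FOLLOW(R) = {e}.

R ::= epsilon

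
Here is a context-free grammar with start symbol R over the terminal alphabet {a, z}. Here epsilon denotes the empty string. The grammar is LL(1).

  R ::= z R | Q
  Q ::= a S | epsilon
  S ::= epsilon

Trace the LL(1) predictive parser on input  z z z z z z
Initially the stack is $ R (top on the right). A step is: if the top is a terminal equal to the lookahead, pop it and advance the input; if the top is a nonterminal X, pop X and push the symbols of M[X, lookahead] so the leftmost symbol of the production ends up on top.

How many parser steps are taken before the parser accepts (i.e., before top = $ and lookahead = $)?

step 1: stack=$ R  input=z z z z z z $  — expand R ::= z R
step 2: stack=$ R z  input=z z z z z z $  — match z
step 3: stack=$ R  input=z z z z z $  — expand R ::= z R
step 4: stack=$ R z  input=z z z z z $  — match z
step 5: stack=$ R  input=z z z z $  — expand R ::= z R
step 6: stack=$ R z  input=z z z z $  — match z
step 7: stack=$ R  input=z z z $  — expand R ::= z R
step 8: stack=$ R z  input=z z z $  — match z
step 9: stack=$ R  input=z z $  — expand R ::= z R
step 10: stack=$ R z  input=z z $  — match z
step 11: stack=$ R  input=z $  — expand R ::= z R
step 12: stack=$ R z  input=z $  — match z
step 13: stack=$ R  input=$  — expand R ::= Q
step 14: stack=$ Q  input=$  — expand Q ::= epsilon
Accept reached after 14 steps.

14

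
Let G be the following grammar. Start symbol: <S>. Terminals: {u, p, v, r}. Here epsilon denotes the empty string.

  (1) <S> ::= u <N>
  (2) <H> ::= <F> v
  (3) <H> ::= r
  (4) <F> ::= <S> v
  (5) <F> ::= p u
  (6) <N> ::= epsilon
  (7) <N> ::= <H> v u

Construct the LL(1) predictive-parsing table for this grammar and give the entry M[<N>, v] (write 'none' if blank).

FIRST(<S>): from <S>::=u <N> we get {u}. So FIRST(<S>) = {u}.
FIRST(<F>): from <F>::=<S> v we get {u}; from <F>::=p u we get {p}. So FIRST(<F>) = {p, u}.
FIRST(<H>): from <H>::=<F> v we get {p, u}; from <H>::=r we get {r}. So FIRST(<H>) = {p, r, u}.
FIRST(<N>): from <N>::=epsilon we get {epsilon}; from <N>::=<H> v u we get {p, r, u}. So FIRST(<N>) = {epsilon, p, r, u}.
FOLLOW(<S>) includes $ since <S> is the start symbol.
FOLLOW(<S>): in <F>::=<S> v, <S> is followed by v with FIRST {v}. Thus FOLLOW(<S>) = {$, v}.
FOLLOW(<N>): in <S>::=u <N>, the suffix after <N> is empty, so FOLLOW(<N>) ⊇ FOLLOW(<S>) = {$, v}. Thus FOLLOW(<N>) = {$, v}.
For <N> ::= epsilon: FIRST(epsilon) = {epsilon}, so it goes in M[<N>, t] for t ∈ {}; since epsilon ∈ FIRST, also for every t ∈ FOLLOW(<N>) = {$, v}.
For <N> ::= <H> v u: FIRST(<H> v u) = {p, r, u}, so it goes in M[<N>, t] for t ∈ {p, r, u}.

<N> ::= epsilon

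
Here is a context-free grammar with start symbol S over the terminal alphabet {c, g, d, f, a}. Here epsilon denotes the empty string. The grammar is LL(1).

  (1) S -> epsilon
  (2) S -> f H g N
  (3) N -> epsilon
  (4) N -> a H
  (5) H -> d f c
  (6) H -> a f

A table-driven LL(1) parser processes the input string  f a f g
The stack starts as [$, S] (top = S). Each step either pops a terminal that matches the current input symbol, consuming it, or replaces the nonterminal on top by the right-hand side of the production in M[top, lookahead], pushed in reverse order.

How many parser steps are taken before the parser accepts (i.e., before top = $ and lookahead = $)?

7

step 1: stack=$ S  input=f a f g $  — expand S -> f H g N
step 2: stack=$ N g H f  input=f a f g $  — match f
step 3: stack=$ N g H  input=a f g $  — expand H -> a f
step 4: stack=$ N g f a  input=a f g $  — match a
step 5: stack=$ N g f  input=f g $  — match f
step 6: stack=$ N g  input=g $  — match g
step 7: stack=$ N  input=$  — expand N -> epsilon
Accept reached after 7 steps.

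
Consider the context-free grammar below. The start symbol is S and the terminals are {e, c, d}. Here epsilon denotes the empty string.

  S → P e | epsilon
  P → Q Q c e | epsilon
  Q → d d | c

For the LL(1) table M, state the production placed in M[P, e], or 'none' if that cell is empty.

FIRST(Q) = {c, d}
FIRST(P) = {epsilon, c, d}  (via Q Q c e)
FIRST(S) = {epsilon, c, d, e}  (via P e)
FOLLOW(S) includes $ since S is the start symbol.
FOLLOW(P): in S→P e, P is followed by e with FIRST {e}. Thus FOLLOW(P) = {e}.
For P → Q Q c e: FIRST(Q Q c e) = {c, d}, so it goes in M[P, t] for t ∈ {c, d}.
For P → epsilon: FIRST(epsilon) = {epsilon}, so it goes in M[P, t] for t ∈ {}; since epsilon ∈ FIRST, also for every t ∈ FOLLOW(P) = {e}.

P → epsilon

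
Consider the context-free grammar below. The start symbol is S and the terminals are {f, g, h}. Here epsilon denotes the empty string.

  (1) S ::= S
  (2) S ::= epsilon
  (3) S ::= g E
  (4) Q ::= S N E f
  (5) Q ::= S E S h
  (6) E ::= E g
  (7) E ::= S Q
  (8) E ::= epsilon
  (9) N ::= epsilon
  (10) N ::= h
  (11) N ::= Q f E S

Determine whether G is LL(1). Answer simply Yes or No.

No

FIRST(S) = {epsilon, g}
FIRST(Q) = {f, g, h}
FIRST(E) = {epsilon, f, g, h}
FIRST(N) = {epsilon, f, g, h}
FOLLOW(S) = {$, f, g, h}
FOLLOW(Q) = {$, f, g, h}
FOLLOW(E) = {$, f, g, h}
FOLLOW(N) = {f, g, h}
Cell M[E, f] receives both E ::= E g and E ::= S Q and E ::= epsilon — the grammar is not LL(1).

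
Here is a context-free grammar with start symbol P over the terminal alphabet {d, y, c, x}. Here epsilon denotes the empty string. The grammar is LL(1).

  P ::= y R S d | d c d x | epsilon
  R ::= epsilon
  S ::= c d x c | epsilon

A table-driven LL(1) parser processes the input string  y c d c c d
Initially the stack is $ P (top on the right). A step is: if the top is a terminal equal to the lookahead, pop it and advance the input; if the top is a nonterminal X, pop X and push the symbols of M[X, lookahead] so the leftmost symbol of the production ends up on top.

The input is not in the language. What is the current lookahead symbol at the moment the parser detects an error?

step 1: stack=$ P  input=y c d c c d $  — expand P ::= y R S d
step 2: stack=$ d S R y  input=y c d c c d $  — match y
step 3: stack=$ d S R  input=c d c c d $  — expand R ::= epsilon
step 4: stack=$ d S  input=c d c c d $  — expand S ::= c d x c
step 5: stack=$ d c x d c  input=c d c c d $  — match c
step 6: stack=$ d c x d  input=d c c d $  — match d
step 7: stack=$ d c x  input=c c d $  — error: top is terminal x but lookahead is c

c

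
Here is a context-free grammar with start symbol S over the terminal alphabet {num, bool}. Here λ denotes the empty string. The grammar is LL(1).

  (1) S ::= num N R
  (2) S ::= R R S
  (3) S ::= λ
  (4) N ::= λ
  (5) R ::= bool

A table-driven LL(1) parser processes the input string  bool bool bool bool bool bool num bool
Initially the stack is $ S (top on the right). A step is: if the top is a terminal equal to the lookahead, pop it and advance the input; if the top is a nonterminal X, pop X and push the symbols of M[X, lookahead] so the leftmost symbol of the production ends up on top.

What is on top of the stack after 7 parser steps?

bool

step 1: stack=$ S  input=bool bool bool bool bool bool num bool $  — expand S ::= R R S
step 2: stack=$ S R R  input=bool bool bool bool bool bool num bool $  — expand R ::= bool
step 3: stack=$ S R bool  input=bool bool bool bool bool bool num bool $  — match bool
step 4: stack=$ S R  input=bool bool bool bool bool num bool $  — expand R ::= bool
step 5: stack=$ S bool  input=bool bool bool bool bool num bool $  — match bool
step 6: stack=$ S  input=bool bool bool bool num bool $  — expand S ::= R R S
step 7: stack=$ S R R  input=bool bool bool bool num bool $  — expand R ::= bool
Stack after step 7: $ S R bool (top = bool).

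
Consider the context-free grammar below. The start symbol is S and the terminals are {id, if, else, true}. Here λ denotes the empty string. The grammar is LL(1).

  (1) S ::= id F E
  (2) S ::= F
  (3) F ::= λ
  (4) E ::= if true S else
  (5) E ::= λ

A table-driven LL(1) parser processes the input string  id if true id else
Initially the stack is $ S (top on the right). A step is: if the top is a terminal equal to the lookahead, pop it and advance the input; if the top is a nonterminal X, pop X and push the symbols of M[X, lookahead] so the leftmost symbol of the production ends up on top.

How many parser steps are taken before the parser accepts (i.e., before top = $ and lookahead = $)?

      Stack             Input                 Action
   1  $ S               id if true id else $  expand S ::= id F E
   2  $ E F id          id if true id else $  match id
   3  $ E F             if true id else $     expand F ::= λ
   4  $ E               if true id else $     expand E ::= if true S else
   5  $ else S true if  if true id else $     match if
   6  $ else S true     true id else $        match true
   7  $ else S          id else $             expand S ::= id F E
   8  $ else E F id     id else $             match id
   9  $ else E F        else $                expand F ::= λ
  10  $ else E          else $                expand E ::= λ
  11  $ else            else $                match else
Accept reached after 11 steps.

11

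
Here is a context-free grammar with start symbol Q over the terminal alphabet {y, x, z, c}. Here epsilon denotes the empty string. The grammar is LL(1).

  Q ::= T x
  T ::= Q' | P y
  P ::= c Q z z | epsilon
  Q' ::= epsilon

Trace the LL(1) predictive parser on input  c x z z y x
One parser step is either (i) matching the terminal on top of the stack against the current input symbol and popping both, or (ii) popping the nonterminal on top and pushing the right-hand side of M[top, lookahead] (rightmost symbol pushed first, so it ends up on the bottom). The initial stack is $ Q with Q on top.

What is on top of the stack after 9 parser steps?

z

     Stack           Input          Action
  1  $ Q             c x z z y x $  expand Q ::= T x
  2  $ x T           c x z z y x $  expand T ::= P y
  3  $ x y P         c x z z y x $  expand P ::= c Q z z
  4  $ x y z z Q c   c x z z y x $  match c
  5  $ x y z z Q     x z z y x $    expand Q ::= T x
  6  $ x y z z x T   x z z y x $    expand T ::= Q'
  7  $ x y z z x Q'  x z z y x $    expand Q' ::= epsilon
  8  $ x y z z x     x z z y x $    match x
  9  $ x y z z       z z y x $      match z
Stack after step 9: $ x y z (top = z).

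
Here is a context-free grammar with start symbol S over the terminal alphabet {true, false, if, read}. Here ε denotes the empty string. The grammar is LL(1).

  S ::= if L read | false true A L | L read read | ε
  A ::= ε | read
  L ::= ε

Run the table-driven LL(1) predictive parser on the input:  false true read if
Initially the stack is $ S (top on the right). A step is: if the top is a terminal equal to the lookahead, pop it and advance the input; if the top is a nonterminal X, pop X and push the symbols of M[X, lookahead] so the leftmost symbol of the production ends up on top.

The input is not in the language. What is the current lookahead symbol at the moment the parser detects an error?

if

step 1: stack=$ S  input=false true read if $  — expand S ::= false true A L
step 2: stack=$ L A true false  input=false true read if $  — match false
step 3: stack=$ L A true  input=true read if $  — match true
step 4: stack=$ L A  input=read if $  — expand A ::= read
step 5: stack=$ L read  input=read if $  — match read
step 6: stack=$ L  input=if $  — error: M[L, if] is empty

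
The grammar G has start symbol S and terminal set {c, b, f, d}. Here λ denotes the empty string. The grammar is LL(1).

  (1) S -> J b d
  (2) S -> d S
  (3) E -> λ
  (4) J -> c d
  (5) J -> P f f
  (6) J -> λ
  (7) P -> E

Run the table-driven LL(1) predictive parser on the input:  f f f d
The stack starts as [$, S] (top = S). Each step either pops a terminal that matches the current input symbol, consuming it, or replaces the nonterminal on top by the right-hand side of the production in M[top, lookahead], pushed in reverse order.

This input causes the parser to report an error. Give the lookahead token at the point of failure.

f

step 1: stack=$ S  input=f f f d $  — expand S -> J b d
step 2: stack=$ d b J  input=f f f d $  — expand J -> P f f
step 3: stack=$ d b f f P  input=f f f d $  — expand P -> E
step 4: stack=$ d b f f E  input=f f f d $  — expand E -> λ
step 5: stack=$ d b f f  input=f f f d $  — match f
step 6: stack=$ d b f  input=f f d $  — match f
step 7: stack=$ d b  input=f d $  — error: top is terminal b but lookahead is f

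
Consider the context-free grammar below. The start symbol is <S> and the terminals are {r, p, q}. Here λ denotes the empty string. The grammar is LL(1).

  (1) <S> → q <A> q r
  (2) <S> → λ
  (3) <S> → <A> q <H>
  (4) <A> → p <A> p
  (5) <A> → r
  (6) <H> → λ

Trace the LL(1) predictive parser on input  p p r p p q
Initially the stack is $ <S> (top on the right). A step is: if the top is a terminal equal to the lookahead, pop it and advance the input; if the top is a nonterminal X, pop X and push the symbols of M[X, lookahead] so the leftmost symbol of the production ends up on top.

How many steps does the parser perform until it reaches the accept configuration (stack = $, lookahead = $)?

step 1: stack=$ <S>  input=p p r p p q $  — expand <S> → <A> q <H>
step 2: stack=$ <H> q <A>  input=p p r p p q $  — expand <A> → p <A> p
step 3: stack=$ <H> q p <A> p  input=p p r p p q $  — match p
step 4: stack=$ <H> q p <A>  input=p r p p q $  — expand <A> → p <A> p
step 5: stack=$ <H> q p p <A> p  input=p r p p q $  — match p
step 6: stack=$ <H> q p p <A>  input=r p p q $  — expand <A> → r
step 7: stack=$ <H> q p p r  input=r p p q $  — match r
step 8: stack=$ <H> q p p  input=p p q $  — match p
step 9: stack=$ <H> q p  input=p q $  — match p
step 10: stack=$ <H> q  input=q $  — match q
step 11: stack=$ <H>  input=$  — expand <H> → λ
Accept reached after 11 steps.

11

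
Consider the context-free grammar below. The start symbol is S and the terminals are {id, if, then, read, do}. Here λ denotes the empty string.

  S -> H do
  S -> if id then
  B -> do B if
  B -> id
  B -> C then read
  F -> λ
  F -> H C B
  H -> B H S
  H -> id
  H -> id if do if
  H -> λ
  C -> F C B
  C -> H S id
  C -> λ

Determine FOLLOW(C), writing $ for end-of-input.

{do, id, if, then}

FIRST(S) = {do, id, if, then}  (via H do)
FIRST(B) = {do, id, if, then}  (via C then read)
FIRST(H) = {λ, do, id, if, then}  (via B H S)
FIRST(F) = {λ, do, id, if, then}  (via H C B)
FIRST(C) = {λ, do, id, if, then}  (via F C B, H S id)
FOLLOW(S) includes $ since S is the start symbol.
FOLLOW(F): in C->F C B, F is followed by C B with FIRST {do, id, if, then}. Thus FOLLOW(F) = {do, id, if, then}.
FOLLOW(H): in S->H do, H is followed by do with FIRST {do}; in F->H C B, H is followed by C B with FIRST {do, id, if, then}; in H->B H S, H is followed by S with FIRST {do, id, if, then}; in C->H S id, H is followed by S id with FIRST {do, id, if, then}. Thus FOLLOW(H) = {do, id, if, then}.
FOLLOW(S): in H->B H S, the suffix after S is empty, so FOLLOW(S) ⊇ FOLLOW(H) = {do, id, if, then}; in C->H S id, S is followed by id with FIRST {id}. Thus FOLLOW(S) = {$, do, id, if, then}.
FOLLOW(C): in B->C then read, C is followed by then read with FIRST {then}; in F->H C B, C is followed by B with FIRST {do, id, if, then}; in C->F C B, C is followed by B with FIRST {do, id, if, then}. Thus FOLLOW(C) = {do, id, if, then}.
FOLLOW(B): in B->do B if, B is followed by if with FIRST {if}; in F->H C B, the suffix after B is empty, so FOLLOW(B) ⊇ FOLLOW(F) = {do, id, if, then}; in H->B H S, B is followed by H S with FIRST {do, id, if, then}; in C->F C B, the suffix after B is empty, so FOLLOW(B) ⊇ FOLLOW(C) = {do, id, if, then}. Thus FOLLOW(B) = {do, id, if, then}.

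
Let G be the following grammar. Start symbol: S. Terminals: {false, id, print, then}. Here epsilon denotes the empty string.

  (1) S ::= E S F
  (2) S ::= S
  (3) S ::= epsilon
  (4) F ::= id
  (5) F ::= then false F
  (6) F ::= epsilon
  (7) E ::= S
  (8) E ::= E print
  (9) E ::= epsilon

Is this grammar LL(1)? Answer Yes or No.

No

FIRST(S) = {epsilon, id, print, then}
FIRST(F) = {epsilon, id, then}
FIRST(E) = {epsilon, id, print, then}
FOLLOW(S) = {$, id, print, then}
FOLLOW(F) = {$, id, print, then}
FOLLOW(E) = {$, id, print, then}
Cell M[E, $] receives both E ::= S and E ::= epsilon — the grammar is not LL(1).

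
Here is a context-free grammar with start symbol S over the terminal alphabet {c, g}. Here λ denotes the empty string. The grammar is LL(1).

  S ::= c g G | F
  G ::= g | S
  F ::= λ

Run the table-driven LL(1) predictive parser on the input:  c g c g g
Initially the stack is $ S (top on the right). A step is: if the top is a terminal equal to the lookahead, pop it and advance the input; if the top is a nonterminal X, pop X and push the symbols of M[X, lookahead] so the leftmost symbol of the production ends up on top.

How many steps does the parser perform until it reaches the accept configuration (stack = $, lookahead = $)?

9

     Stack    Input        Action
  1  $ S      c g c g g $  expand S ::= c g G
  2  $ G g c  c g c g g $  match c
  3  $ G g    g c g g $    match g
  4  $ G      c g g $      expand G ::= S
  5  $ S      c g g $      expand S ::= c g G
  6  $ G g c  c g g $      match c
  7  $ G g    g g $        match g
  8  $ G      g $          expand G ::= g
  9  $ g      g $          match g
Accept reached after 9 steps.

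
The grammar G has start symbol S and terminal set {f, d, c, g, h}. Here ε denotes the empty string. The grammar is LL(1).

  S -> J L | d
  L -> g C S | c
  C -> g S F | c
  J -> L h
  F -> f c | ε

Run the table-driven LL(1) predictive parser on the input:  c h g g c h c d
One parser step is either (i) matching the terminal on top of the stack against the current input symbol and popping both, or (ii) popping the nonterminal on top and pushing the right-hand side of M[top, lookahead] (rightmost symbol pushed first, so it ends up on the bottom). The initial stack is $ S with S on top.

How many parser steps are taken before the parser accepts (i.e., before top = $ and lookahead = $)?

      Stack        Input              Action
   1  $ S          c h g g c h c d $  expand S -> J L
   2  $ L J        c h g g c h c d $  expand J -> L h
   3  $ L h L      c h g g c h c d $  expand L -> c
   4  $ L h c      c h g g c h c d $  match c
   5  $ L h        h g g c h c d $    match h
   6  $ L          g g c h c d $      expand L -> g C S
   7  $ S C g      g g c h c d $      match g
   8  $ S C        g c h c d $        expand C -> g S F
   9  $ S F S g    g c h c d $        match g
  10  $ S F S      c h c d $          expand S -> J L
  11  $ S F L J    c h c d $          expand J -> L h
  12  $ S F L h L  c h c d $          expand L -> c
  13  $ S F L h c  c h c d $          match c
  14  $ S F L h    h c d $            match h
  15  $ S F L      c d $              expand L -> c
  16  $ S F c      c d $              match c
  17  $ S F        d $                expand F -> ε
  18  $ S          d $                expand S -> d
  19  $ d          d $                match d
Accept reached after 19 steps.

19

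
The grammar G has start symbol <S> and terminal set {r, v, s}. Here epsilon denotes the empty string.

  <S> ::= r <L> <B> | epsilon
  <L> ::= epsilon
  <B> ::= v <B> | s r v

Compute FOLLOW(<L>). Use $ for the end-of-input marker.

{s, v}

FIRST(<S>) = {epsilon, r}
FIRST(<L>) = {epsilon}
FIRST(<B>) = {s, v}
FOLLOW(<S>) includes $ since <S> is the start symbol.
FOLLOW(<S>): <S> appears on no right-hand side. Thus FOLLOW(<S>) = {$}.
FOLLOW(<L>): in <S>::=r <L> <B>, <L> is followed by <B> with FIRST {s, v}. Thus FOLLOW(<L>) = {s, v}.
FOLLOW(<B>): in <S>::=r <L> <B>, the suffix after <B> is empty, so FOLLOW(<B>) ⊇ FOLLOW(<S>) = {$}; in <B>::=v <B>, the suffix after <B> is empty (adds nothing new). Thus FOLLOW(<B>) = {$}.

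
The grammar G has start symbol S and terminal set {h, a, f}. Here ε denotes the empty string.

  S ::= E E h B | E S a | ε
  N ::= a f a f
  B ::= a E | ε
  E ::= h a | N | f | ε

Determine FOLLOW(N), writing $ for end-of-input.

{$, a, f, h}

FIRST(N): from N::=a f a f we get {a}. So FIRST(N) = {a}.
FIRST(B): from B::=a E we get {a}; from B::=ε we get {ε}. So FIRST(B) = {ε, a}.
FIRST(E): from E::=h a we get {h}; from E::=N we get {a}; from E::=f we get {f}; from E::=ε we get {ε}. So FIRST(E) = {ε, a, f, h}.
FIRST(S): from S::=E E h B we get {a, f, h}; from S::=E S a we get {a, f, h}; from S::=ε we get {ε}. So FIRST(S) = {ε, a, f, h}.
FOLLOW(S) includes $ since S is the start symbol.
FOLLOW(S): in S::=E S a, S is followed by a with FIRST {a}. Thus FOLLOW(S) = {$, a}.
FOLLOW(B): in S::=E E h B, the suffix after B is empty, so FOLLOW(B) ⊇ FOLLOW(S) = {$, a}. Thus FOLLOW(B) = {$, a}.
FOLLOW(E): in S::=E E h B (occurrence 1), E is followed by E h B with FIRST {a, f, h}; in S::=E E h B (occurrence 2), E is followed by h B with FIRST {h}; in S::=E S a, E is followed by S a with FIRST {a, f, h}; in B::=a E, the suffix after E is empty, so FOLLOW(E) ⊇ FOLLOW(B) = {$, a}. Thus FOLLOW(E) = {$, a, f, h}.
FOLLOW(N): in E::=N, the suffix after N is empty, so FOLLOW(N) ⊇ FOLLOW(E) = {$, a, f, h}. Thus FOLLOW(N) = {$, a, f, h}.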